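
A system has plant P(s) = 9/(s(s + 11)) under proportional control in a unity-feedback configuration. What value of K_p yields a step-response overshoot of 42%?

K_p = 47.4

From %OS = 100·exp(−πζ/√(1−ζ²)) = 42%, ζ = −ln(0.42)/√(π²+ln²(0.42)) = 0.2662.
Characteristic equation s² + 11s + 9K_p = 0 gives ζ = 11/(2√(9K_p)).
Setting ζ = 0.2662: √(9K_p) = 11/(2·0.2662) = 20.66, so K_p = 427/9 = 47.4.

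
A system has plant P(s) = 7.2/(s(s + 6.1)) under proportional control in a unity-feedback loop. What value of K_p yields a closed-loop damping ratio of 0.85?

Closed-loop characteristic equation: s² + 6.1s + K_p·7.2 = 0.
So ω_n = √(7.2K_p) and 2ζω_n = 6.1, giving ζ = 6.1/(2√(7.2K_p)).
Setting ζ = 0.85: √(7.2K_p) = 6.1/(2·0.85) = 3.588, so K_p = 12.88/7.2 = 1.79.

K_p = 1.79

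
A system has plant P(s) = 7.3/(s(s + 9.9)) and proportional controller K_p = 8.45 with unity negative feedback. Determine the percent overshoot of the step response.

7.81%

From 1 + K_pP(s) = 0: s² + 9.9s + 61.68 = 0 ⇒ ω_n = 7.854, ζ = 0.6303.
%OS = 100·exp(−πζ/√(1−ζ²)) = 100·exp(−π·0.6303/√0.6028) = 7.81%.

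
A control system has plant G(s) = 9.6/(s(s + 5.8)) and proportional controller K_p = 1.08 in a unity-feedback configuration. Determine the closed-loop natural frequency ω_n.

ω_n = 3.22 rad/s

1 + K_p·G(s) = 0 gives s² + 5.8s + 10.37 = 0.
So ω_n² = 10.37 ⇒ ω_n = 3.22 rad/s, and ζ = 5.8/(2ω_n) = 0.901.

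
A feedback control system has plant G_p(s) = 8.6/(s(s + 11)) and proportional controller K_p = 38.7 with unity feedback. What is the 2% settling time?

Closed-loop characteristic equation: s² + 11s + 332.8 = 0, so ω_n = 18.24 rad/s and ζ = 11/(2·18.24) = 0.3015.
2% settling time T_s ≈ 4/(ζω_n) = 4/5.5 = 0.727 s.

T_s ≈ 0.727 s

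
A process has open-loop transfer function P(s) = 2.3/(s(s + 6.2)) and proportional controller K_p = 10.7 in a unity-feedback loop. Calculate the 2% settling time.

T_s ≈ 1.29 s

The closed-loop denominator s² + 6.2s + 24.61 gives ω_n = √24.61 = 4.961 and ζ = 6.2/(2ω_n) = 0.6249.
2% settling time T_s ≈ 4/(ζω_n) = 4/3.1 = 1.29 s.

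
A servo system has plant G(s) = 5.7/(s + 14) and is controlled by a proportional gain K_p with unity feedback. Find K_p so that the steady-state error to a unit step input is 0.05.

The loop is type 0, so e_ss(step) = 1/(1 + K_pos) with K_pos = K_p·G(0).
G(0) = 0.4071. Require 1/(1 + K_p·0.4071) = 0.05, so 1 + 0.4071·K_p = 20.
K_p = (20 − 1)/0.4071 = 46.7.

K_p = 46.7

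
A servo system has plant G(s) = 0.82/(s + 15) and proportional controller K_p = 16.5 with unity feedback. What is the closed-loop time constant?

τ = 0.0351 s

Closed-loop transfer function: T(s) = K_p·G(s)/(1 + K_p·G(s)) = 13.53/(s + 15 + 13.53) = 13.53/(s + 28.53).
Time constant τ = 1/28.53 = 0.0351 s.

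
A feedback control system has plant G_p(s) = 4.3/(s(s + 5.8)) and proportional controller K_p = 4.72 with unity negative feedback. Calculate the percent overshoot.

From 1 + K_pG_p(s) = 0: s² + 5.8s + 20.3 = 0 ⇒ ω_n = 4.505, ζ = 0.6437.
%OS = 100·exp(−πζ/√(1−ζ²)) = 100·exp(−π·0.6437/√0.5856) = 7.12%.

7.12%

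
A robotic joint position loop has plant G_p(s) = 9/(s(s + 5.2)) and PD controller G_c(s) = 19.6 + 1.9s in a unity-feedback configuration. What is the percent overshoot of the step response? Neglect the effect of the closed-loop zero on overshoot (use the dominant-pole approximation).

Forward path: (19.6 + 1.9s)·9/(s(s+5.2)). The closed-loop characteristic equation is s² + (5.2 + 9·1.9)s + 9·19.6 = 0.
That is s² + 22.3s + 176.4 = 0, so ω_n = 13.28 rad/s and ζ = 22.3/(2·13.28) = 0.8395.
%OS = 100·exp(−πζ/√(1−ζ²)) = 0.78%.

0.78%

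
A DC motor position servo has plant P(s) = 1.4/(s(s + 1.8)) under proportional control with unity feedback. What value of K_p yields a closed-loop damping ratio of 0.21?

Closed-loop characteristic equation: s² + 1.8s + K_p·1.4 = 0.
So ω_n = √(1.4K_p) and 2ζω_n = 1.8, giving ζ = 1.8/(2√(1.4K_p)).
Setting ζ = 0.21: √(1.4K_p) = 1.8/(2·0.21) = 4.286, so K_p = 18.37/1.4 = 13.1.

K_p = 13.1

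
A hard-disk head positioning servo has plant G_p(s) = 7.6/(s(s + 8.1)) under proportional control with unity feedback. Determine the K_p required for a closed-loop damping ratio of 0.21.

K_p = 48.9

Closed-loop characteristic equation: s² + 8.1s + K_p·7.6 = 0.
So ω_n = √(7.6K_p) and 2ζω_n = 8.1, giving ζ = 8.1/(2√(7.6K_p)).
Setting ζ = 0.21: √(7.6K_p) = 8.1/(2·0.21) = 19.29, so K_p = 371.9/7.6 = 48.9.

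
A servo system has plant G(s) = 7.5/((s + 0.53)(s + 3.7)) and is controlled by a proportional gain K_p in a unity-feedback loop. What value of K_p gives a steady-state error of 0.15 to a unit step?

K_p = 1.48

Steady-state error for a unit step on this type-0 loop is 1/(1 + K_p·G(0)).
G(0) = 3.825. Require 1/(1 + K_p·3.825) = 0.15, so 1 + 3.825·K_p = 6.667.
K_p = (6.667 − 1)/3.825 = 1.48.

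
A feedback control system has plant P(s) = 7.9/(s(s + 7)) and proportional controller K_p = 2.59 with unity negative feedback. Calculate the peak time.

T_p = 1.1 s

From 1 + K_pP(s) = 0: s² + 7s + 20.46 = 0 ⇒ ω_n = 4.523, ζ = 0.7738.
Damped frequency ω_d = ω_n√(1−ζ²) = 2.865 rad/s, so peak time T_p = π/ω_d = 1.1 s.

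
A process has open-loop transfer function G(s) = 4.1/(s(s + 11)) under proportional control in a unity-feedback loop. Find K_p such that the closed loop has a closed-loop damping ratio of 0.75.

Closed-loop characteristic equation: s² + 11s + K_p·4.1 = 0.
So ω_n = √(4.1K_p) and 2ζω_n = 11, giving ζ = 11/(2√(4.1K_p)).
Setting ζ = 0.75: √(4.1K_p) = 11/(2·0.75) = 7.333, so K_p = 53.78/4.1 = 13.1.

K_p = 13.1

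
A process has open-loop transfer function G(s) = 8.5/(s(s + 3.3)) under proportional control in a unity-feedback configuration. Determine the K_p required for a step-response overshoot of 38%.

K_p = 3.7

From %OS = 100·exp(−πζ/√(1−ζ²)) = 38%, ζ = −ln(0.38)/√(π²+ln²(0.38)) = 0.2943.
Characteristic equation s² + 3.3s + 8.5K_p = 0 gives ζ = 3.3/(2√(8.5K_p)).
Setting ζ = 0.2943: √(8.5K_p) = 3.3/(2·0.2943) = 5.606, so K_p = 31.42/8.5 = 3.7.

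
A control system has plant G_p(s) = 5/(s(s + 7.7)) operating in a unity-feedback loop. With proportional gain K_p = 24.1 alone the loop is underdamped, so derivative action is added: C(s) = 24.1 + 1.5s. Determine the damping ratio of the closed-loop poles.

ζ = 0.692

Forward path: (24.1 + 1.5s)·5/(s(s+7.7)). The closed-loop characteristic equation is s² + (7.7 + 5·1.5)s + 5·24.1 = 0.
That is s² + 15.2s + 120.5 = 0, so ω_n = 10.98 rad/s and ζ = 15.2/(2·10.98) = 0.6923.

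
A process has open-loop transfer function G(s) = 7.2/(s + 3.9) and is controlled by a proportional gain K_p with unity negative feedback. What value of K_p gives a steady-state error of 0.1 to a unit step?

K_p = 4.88

Steady-state error for a unit step on this type-0 loop is 1/(1 + K_p·G(0)).
G(0) = 1.846. Require 1/(1 + K_p·1.846) = 0.1, so 1 + 1.846·K_p = 10.
K_p = (10 − 1)/1.846 = 4.88.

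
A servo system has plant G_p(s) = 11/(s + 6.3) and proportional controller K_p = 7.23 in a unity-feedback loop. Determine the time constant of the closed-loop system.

τ = 0.0117 s

Closed-loop transfer function: T(s) = K_p·G_p(s)/(1 + K_p·G_p(s)) = 79.53/(s + 6.3 + 79.53) = 79.53/(s + 85.83).
Time constant τ = 1/85.83 = 0.0117 s.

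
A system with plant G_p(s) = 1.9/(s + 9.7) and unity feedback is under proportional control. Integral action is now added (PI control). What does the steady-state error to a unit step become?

0

Adding integral action puts a pole at s = 0 in the forward path, raising the system type to 1; a type-1 loop has zero steady-state error to a step.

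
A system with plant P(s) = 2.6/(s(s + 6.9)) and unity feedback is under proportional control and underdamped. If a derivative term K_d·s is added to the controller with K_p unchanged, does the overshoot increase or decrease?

decrease

The derivative term adds K·K_d to the s-coefficient of the characteristic equation, raising 2ζω_n while ω_n is unchanged; ζ increases, so overshoot decreases.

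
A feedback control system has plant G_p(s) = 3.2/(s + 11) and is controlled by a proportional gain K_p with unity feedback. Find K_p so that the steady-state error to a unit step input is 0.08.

K_p = 39.5

The loop is type 0, so e_ss(step) = 1/(1 + K_pos) with K_pos = K_p·G_p(0).
G_p(0) = 0.2909. Require 1/(1 + K_p·0.2909) = 0.08, so 1 + 0.2909·K_p = 12.5.
K_p = (12.5 − 1)/0.2909 = 39.5.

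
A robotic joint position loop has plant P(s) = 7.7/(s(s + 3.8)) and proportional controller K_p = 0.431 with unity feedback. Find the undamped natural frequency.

ω_n = 1.82 rad/s

1 + K_p·P(s) = 0 gives s² + 3.8s + 3.319 = 0.
Matching s² + 2ζω_n s + ω_n²: ω_n = √3.319 = 1.822 rad/s and 2ζω_n = 3.8, so ζ = 3.8/(2·1.822) = 1.04.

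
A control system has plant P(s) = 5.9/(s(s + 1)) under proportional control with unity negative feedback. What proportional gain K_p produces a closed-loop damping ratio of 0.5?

Closed-loop characteristic equation: s² + 1s + K_p·5.9 = 0.
So ω_n = √(5.9K_p) and 2ζω_n = 1, giving ζ = 1/(2√(5.9K_p)).
Setting ζ = 0.5: √(5.9K_p) = 1/(2·0.5) = 1, so K_p = 1/5.9 = 0.169.

K_p = 0.169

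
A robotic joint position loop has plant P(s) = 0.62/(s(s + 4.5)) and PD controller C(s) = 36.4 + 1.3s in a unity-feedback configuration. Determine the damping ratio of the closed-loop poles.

Forward path: (36.4 + 1.3s)·0.62/(s(s+4.5)). The closed-loop characteristic equation is s² + (4.5 + 0.62·1.3)s + 0.62·36.4 = 0.
That is s² + 5.306s + 22.57 = 0, so ω_n = 4.751 rad/s and ζ = 5.306/(2·4.751) = 0.5585.

ζ = 0.558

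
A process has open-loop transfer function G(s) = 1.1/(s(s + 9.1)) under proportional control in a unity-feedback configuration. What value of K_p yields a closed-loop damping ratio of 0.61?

K_p = 50.6

Closed-loop characteristic equation: s² + 9.1s + K_p·1.1 = 0.
So ω_n = √(1.1K_p) and 2ζω_n = 9.1, giving ζ = 9.1/(2√(1.1K_p)).
Setting ζ = 0.61: √(1.1K_p) = 9.1/(2·0.61) = 7.459, so K_p = 55.64/1.1 = 50.6.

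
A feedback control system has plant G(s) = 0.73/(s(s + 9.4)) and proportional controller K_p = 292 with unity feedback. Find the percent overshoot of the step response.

34.4%

Closed-loop characteristic equation: s² + 9.4s + 213.2 = 0, so ω_n = 14.6 rad/s and ζ = 9.4/(2·14.6) = 0.3219.
%OS = 100·exp(−πζ/√(1−ζ²)) = 100·exp(−π·0.3219/√0.8964) = 34.4%.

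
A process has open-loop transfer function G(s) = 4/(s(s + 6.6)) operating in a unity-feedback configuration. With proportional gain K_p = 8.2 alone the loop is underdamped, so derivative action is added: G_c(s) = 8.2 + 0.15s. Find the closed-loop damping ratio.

ζ = 0.629

Forward path: (8.2 + 0.15s)·4/(s(s+6.6)). The closed-loop characteristic equation is s² + (6.6 + 4·0.15)s + 4·8.2 = 0.
That is s² + 7.2s + 32.8 = 0, so ω_n = 5.727 rad/s and ζ = 7.2/(2·5.727) = 0.6286.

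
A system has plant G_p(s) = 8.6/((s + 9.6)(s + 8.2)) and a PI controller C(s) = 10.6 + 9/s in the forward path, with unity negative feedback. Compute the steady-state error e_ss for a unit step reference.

The open loop C(s)G_p(s) has a pole at the origin (type 1), so the static position error constant is infinite and e_ss = 1/(1+∞) = 0.

0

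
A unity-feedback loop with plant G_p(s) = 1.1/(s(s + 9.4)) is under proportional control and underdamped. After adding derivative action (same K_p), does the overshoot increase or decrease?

decrease

With PD the characteristic equation becomes s² + (a + K·K_d)s + K·K_p = 0; the damping term grows, ζ rises, overshoot falls.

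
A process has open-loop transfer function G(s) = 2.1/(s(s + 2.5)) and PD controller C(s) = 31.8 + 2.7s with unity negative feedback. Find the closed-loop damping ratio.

ζ = 0.5

Forward path: (31.8 + 2.7s)·2.1/(s(s+2.5)). The closed-loop characteristic equation is s² + (2.5 + 2.1·2.7)s + 2.1·31.8 = 0.
That is s² + 8.17s + 66.78 = 0, so ω_n = 8.172 rad/s and ζ = 8.17/(2·8.172) = 0.4999.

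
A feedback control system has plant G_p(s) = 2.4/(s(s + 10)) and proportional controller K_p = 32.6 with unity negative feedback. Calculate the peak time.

T_p = 0.431 s

The closed-loop denominator s² + 10s + 78.24 gives ω_n = √78.24 = 8.845 and ζ = 10/(2ω_n) = 0.5653.
Damped frequency ω_d = ω_n√(1−ζ²) = 7.297 rad/s, so peak time T_p = π/ω_d = 0.431 s.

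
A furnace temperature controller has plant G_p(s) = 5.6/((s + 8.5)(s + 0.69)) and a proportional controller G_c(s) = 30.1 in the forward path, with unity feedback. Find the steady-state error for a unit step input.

The loop is type 0. Static position error constant K_pos = G_c(0)·G_p(0) = 30.1·0.9548 = 28.74.
Steady-state error to a unit step: e_ss = 1/(1+K_pos) = 1/29.74 = 0.0336.

0.0336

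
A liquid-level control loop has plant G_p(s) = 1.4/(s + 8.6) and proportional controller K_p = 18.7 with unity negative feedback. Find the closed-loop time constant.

Closed-loop transfer function: T(s) = K_p·G_p(s)/(1 + K_p·G_p(s)) = 26.18/(s + 8.6 + 26.18) = 26.18/(s + 34.78).
Time constant τ = 1/34.78 = 0.0288 s.

τ = 0.0288 s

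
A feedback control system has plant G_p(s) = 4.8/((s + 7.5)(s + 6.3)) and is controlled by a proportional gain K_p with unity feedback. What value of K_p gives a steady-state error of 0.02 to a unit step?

K_p = 482

Steady-state error for a unit step on this type-0 loop is 1/(1 + K_p·G_p(0)).
G_p(0) = 0.1016. Require 1/(1 + K_p·0.1016) = 0.02, so 1 + 0.1016·K_p = 50.
K_p = (50 − 1)/0.1016 = 482.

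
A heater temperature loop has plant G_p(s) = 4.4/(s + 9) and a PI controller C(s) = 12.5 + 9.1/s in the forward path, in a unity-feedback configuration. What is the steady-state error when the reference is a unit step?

0

The open loop C(s)G_p(s) has a pole at the origin (type 1), so the static position error constant is infinite and e_ss = 1/(1+∞) = 0.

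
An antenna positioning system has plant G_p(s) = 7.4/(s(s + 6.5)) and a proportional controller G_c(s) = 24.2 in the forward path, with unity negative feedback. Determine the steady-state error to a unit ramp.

The loop has one pole at the origin (type 1). Velocity error constant K_v = lim_{s→0} s·G_c(s)G_p(s) = 24.2·7.4/6.5 = 27.55.
Steady-state error to a unit ramp: e_ss = 1/K_v = 0.0363.

0.0363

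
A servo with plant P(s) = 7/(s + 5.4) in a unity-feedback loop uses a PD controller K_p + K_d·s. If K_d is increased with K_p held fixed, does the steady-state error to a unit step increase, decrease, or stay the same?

At s = 0 the derivative term contributes nothing: C(0) = K_p regardless of K_d, so K_pos = K_p·P(0) and e_ss are unchanged.

unchanged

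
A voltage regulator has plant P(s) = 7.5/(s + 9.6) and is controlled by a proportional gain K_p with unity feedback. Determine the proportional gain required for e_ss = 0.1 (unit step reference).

For a type-0 loop with proportional control, e_ss = 1/(1 + K_p·P(0)).
P(0) = 0.7812. Require 1/(1 + K_p·0.7812) = 0.1, so 1 + 0.7812·K_p = 10.
K_p = (10 − 1)/0.7812 = 11.5.

K_p = 11.5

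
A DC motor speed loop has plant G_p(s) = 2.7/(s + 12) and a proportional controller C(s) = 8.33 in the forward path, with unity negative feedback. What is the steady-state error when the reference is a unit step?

The loop is type 0. Static position error constant K_pos = C(0)·G_p(0) = 8.33·0.225 = 1.874.
Steady-state error to a unit step: e_ss = 1/(1+K_pos) = 1/2.874 = 0.348.

0.348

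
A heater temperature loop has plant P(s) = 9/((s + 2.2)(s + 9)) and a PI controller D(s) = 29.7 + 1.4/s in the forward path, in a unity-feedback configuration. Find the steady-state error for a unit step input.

The open loop D(s)P(s) has a pole at the origin (type 1), so the static position error constant is infinite and e_ss = 1/(1+∞) = 0.

0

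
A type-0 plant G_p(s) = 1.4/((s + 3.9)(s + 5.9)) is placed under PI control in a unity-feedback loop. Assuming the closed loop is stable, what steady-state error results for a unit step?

The PI controller's integrator makes the forward path type 1, so e_ss to a step is zero.

0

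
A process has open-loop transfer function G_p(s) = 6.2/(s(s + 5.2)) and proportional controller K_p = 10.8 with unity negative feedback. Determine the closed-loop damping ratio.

The closed-loop denominator is s(s+5.2) + 10.8·6.2 = s² + 5.2s + 66.96.
Matching s² + 2ζω_n s + ω_n²: ω_n = √66.96 = 8.183 rad/s and 2ζω_n = 5.2, so ζ = 5.2/(2·8.183) = 0.318.

ζ = 0.318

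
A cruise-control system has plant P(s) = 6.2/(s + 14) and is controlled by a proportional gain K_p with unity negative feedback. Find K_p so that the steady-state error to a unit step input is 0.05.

The loop is type 0, so e_ss(step) = 1/(1 + K_pos) with K_pos = K_p·P(0).
P(0) = 0.4429. Require 1/(1 + K_p·0.4429) = 0.05, so 1 + 0.4429·K_p = 20.
K_p = (20 − 1)/0.4429 = 42.9.

K_p = 42.9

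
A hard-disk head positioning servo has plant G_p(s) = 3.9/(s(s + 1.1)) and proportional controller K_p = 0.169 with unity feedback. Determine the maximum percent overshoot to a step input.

5.54%

From 1 + K_pG_p(s) = 0: s² + 1.1s + 0.6591 = 0 ⇒ ω_n = 0.8118, ζ = 0.6775.
%OS = 100·exp(−πζ/√(1−ζ²)) = 100·exp(−π·0.6775/√0.541) = 5.54%.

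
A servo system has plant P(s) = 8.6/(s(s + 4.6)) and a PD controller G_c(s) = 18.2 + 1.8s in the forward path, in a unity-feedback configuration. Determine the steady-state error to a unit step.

0

The open loop G_c(s)P(s) has a pole at the origin (type 1), so the static position error constant is infinite and e_ss = 1/(1+∞) = 0.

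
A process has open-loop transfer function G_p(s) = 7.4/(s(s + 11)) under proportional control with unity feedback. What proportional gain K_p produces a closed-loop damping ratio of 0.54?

Closed-loop characteristic equation: s² + 11s + K_p·7.4 = 0.
So ω_n = √(7.4K_p) and 2ζω_n = 11, giving ζ = 11/(2√(7.4K_p)).
Setting ζ = 0.54: √(7.4K_p) = 11/(2·0.54) = 10.19, so K_p = 103.7/7.4 = 14.

K_p = 14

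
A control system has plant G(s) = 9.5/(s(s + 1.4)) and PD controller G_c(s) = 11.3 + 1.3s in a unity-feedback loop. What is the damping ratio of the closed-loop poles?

Forward path: (11.3 + 1.3s)·9.5/(s(s+1.4)). The closed-loop characteristic equation is s² + (1.4 + 9.5·1.3)s + 9.5·11.3 = 0.
That is s² + 13.75s + 107.4 = 0, so ω_n = 10.36 rad/s and ζ = 13.75/(2·10.36) = 0.6635.

ζ = 0.664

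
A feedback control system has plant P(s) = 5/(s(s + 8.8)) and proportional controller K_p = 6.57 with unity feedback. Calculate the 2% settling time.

Closed-loop characteristic equation: s² + 8.8s + 32.85 = 0, so ω_n = 5.731 rad/s and ζ = 8.8/(2·5.731) = 0.7677.
2% settling time T_s ≈ 4/(ζω_n) = 4/4.4 = 0.909 s.

T_s ≈ 0.909 s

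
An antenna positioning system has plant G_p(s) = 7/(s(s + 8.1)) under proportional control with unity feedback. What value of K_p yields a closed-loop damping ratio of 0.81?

K_p = 3.57

Closed-loop characteristic equation: s² + 8.1s + K_p·7 = 0.
So ω_n = √(7K_p) and 2ζω_n = 8.1, giving ζ = 8.1/(2√(7K_p)).
Setting ζ = 0.81: √(7K_p) = 8.1/(2·0.81) = 5, so K_p = 25/7 = 3.57.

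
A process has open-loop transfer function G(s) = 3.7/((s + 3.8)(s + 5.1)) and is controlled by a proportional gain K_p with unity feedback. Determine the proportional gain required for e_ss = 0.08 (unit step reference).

K_p = 60.2

For a type-0 loop with proportional control, e_ss = 1/(1 + K_p·G(0)).
G(0) = 0.1909. Require 1/(1 + K_p·0.1909) = 0.08, so 1 + 0.1909·K_p = 12.5.
K_p = (12.5 − 1)/0.1909 = 60.2.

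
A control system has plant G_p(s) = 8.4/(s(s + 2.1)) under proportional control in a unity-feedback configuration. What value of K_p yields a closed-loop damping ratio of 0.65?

K_p = 0.311

Closed-loop characteristic equation: s² + 2.1s + K_p·8.4 = 0.
So ω_n = √(8.4K_p) and 2ζω_n = 2.1, giving ζ = 2.1/(2√(8.4K_p)).
Setting ζ = 0.65: √(8.4K_p) = 2.1/(2·0.65) = 1.615, so K_p = 2.609/8.4 = 0.311.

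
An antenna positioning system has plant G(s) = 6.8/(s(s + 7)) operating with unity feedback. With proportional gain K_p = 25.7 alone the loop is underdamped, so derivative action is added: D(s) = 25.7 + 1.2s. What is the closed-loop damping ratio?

ζ = 0.573

Forward path: (25.7 + 1.2s)·6.8/(s(s+7)). The closed-loop characteristic equation is s² + (7 + 6.8·1.2)s + 6.8·25.7 = 0.
That is s² + 15.16s + 174.8 = 0, so ω_n = 13.22 rad/s and ζ = 15.16/(2·13.22) = 0.5734.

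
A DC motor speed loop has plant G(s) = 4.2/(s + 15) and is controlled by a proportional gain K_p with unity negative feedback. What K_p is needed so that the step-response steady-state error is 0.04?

For a type-0 loop with proportional control, e_ss = 1/(1 + K_p·G(0)).
G(0) = 0.28. Require 1/(1 + K_p·0.28) = 0.04, so 1 + 0.28·K_p = 25.
K_p = (25 − 1)/0.28 = 85.7.

K_p = 85.7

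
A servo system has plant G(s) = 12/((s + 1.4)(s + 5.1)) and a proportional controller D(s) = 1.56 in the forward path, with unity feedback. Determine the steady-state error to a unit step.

The loop is type 0. Static position error constant K_pos = D(0)·G(0) = 1.56·1.681 = 2.622.
Steady-state error to a unit step: e_ss = 1/(1+K_pos) = 1/3.622 = 0.276.

0.276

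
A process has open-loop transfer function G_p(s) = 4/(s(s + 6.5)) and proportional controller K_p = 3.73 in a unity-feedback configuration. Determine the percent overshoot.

0.751%

From 1 + K_pG_p(s) = 0: s² + 6.5s + 14.92 = 0 ⇒ ω_n = 3.863, ζ = 0.8414.
%OS = 100·exp(−πζ/√(1−ζ²)) = 100·exp(−π·0.8414/√0.2921) = 0.751%.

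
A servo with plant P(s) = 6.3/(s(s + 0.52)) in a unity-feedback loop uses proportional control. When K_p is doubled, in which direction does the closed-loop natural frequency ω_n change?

increase

ω_n = √(6.3·K_p), which grows with K_p.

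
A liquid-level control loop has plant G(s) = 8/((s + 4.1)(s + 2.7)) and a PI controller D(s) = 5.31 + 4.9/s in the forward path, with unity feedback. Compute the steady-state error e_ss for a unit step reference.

The open loop D(s)G(s) has a pole at the origin (type 1), so the static position error constant is infinite and e_ss = 1/(1+∞) = 0.

0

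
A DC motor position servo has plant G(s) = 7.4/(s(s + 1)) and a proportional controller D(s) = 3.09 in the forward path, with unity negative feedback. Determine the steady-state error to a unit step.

The open loop D(s)G(s) has a pole at the origin (type 1), so the static position error constant is infinite and e_ss = 1/(1+∞) = 0.

0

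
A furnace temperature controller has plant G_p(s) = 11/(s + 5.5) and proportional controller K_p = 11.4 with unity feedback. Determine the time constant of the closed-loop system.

Closed-loop transfer function: T(s) = K_p·G_p(s)/(1 + K_p·G_p(s)) = 125.4/(s + 5.5 + 125.4) = 125.4/(s + 130.9).
Time constant τ = 1/130.9 = 0.00764 s.

τ = 0.00764 s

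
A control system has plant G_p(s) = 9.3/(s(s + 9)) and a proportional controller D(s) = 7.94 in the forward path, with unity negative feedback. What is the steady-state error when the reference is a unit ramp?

The loop has one pole at the origin (type 1). Velocity error constant K_v = lim_{s→0} s·D(s)G_p(s) = 7.94·9.3/9 = 8.205.
Steady-state error to a unit ramp: e_ss = 1/K_v = 0.122.

0.122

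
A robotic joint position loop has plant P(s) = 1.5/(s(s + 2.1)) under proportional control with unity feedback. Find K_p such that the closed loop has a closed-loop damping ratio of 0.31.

Closed-loop characteristic equation: s² + 2.1s + K_p·1.5 = 0.
So ω_n = √(1.5K_p) and 2ζω_n = 2.1, giving ζ = 2.1/(2√(1.5K_p)).
Setting ζ = 0.31: √(1.5K_p) = 2.1/(2·0.31) = 3.387, so K_p = 11.47/1.5 = 7.65.

K_p = 7.65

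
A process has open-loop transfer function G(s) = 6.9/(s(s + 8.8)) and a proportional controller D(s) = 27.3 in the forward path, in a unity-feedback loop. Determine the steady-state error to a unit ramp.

The loop has one pole at the origin (type 1). Velocity error constant K_v = lim_{s→0} s·D(s)G(s) = 27.3·6.9/8.8 = 21.41.
Steady-state error to a unit ramp: e_ss = 1/K_v = 0.0467.

0.0467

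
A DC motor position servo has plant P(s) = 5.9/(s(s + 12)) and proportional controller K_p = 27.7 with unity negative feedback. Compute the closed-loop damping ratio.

1 + K_p·P(s) = 0 gives s² + 12s + 163.4 = 0.
So ω_n² = 163.4 ⇒ ω_n = 12.78 rad/s, and ζ = 12/(2ω_n) = 0.469.

ζ = 0.469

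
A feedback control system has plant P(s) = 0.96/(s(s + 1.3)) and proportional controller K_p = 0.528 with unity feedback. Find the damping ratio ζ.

1 + K_p·P(s) = 0 gives s² + 1.3s + 0.5069 = 0.
Matching s² + 2ζω_n s + ω_n²: ω_n = √0.5069 = 0.712 rad/s and 2ζω_n = 1.3, so ζ = 1.3/(2·0.712) = 0.913.

ζ = 0.913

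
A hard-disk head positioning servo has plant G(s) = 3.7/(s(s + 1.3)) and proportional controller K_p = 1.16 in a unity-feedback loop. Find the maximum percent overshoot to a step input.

35.4%

The closed-loop denominator s² + 1.3s + 4.292 gives ω_n = √4.292 = 2.072 and ζ = 1.3/(2ω_n) = 0.3137.
%OS = 100·exp(−πζ/√(1−ζ²)) = 100·exp(−π·0.3137/√0.9016) = 35.4%.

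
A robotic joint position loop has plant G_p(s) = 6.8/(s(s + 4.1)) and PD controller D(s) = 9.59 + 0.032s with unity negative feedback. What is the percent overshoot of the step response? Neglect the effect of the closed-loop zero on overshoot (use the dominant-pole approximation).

41.8%

Forward path: (9.59 + 0.032s)·6.8/(s(s+4.1)). The closed-loop characteristic equation is s² + (4.1 + 6.8·0.032)s + 6.8·9.59 = 0.
That is s² + 4.318s + 65.21 = 0, so ω_n = 8.075 rad/s and ζ = 4.318/(2·8.075) = 0.2673.
%OS = 100·exp(−πζ/√(1−ζ²)) = 41.8%.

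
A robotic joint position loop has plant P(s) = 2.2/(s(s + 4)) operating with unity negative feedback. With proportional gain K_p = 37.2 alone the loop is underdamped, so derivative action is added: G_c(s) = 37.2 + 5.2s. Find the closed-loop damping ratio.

Forward path: (37.2 + 5.2s)·2.2/(s(s+4)). The closed-loop characteristic equation is s² + (4 + 2.2·5.2)s + 2.2·37.2 = 0.
That is s² + 15.44s + 81.84 = 0, so ω_n = 9.047 rad/s and ζ = 15.44/(2·9.047) = 0.8534.

ζ = 0.853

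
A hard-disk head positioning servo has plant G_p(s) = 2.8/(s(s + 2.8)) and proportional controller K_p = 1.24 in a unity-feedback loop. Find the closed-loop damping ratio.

1 + K_p·G_p(s) = 0 gives s² + 2.8s + 3.472 = 0.
So ω_n² = 3.472 ⇒ ω_n = 1.863 rad/s, and ζ = 2.8/(2ω_n) = 0.751.

ζ = 0.751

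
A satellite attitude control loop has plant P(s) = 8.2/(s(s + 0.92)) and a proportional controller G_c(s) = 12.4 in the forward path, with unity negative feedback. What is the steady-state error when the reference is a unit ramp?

0.00905

The loop has one pole at the origin (type 1). Velocity error constant K_v = lim_{s→0} s·G_c(s)P(s) = 12.4·8.2/0.92 = 110.5.
Steady-state error to a unit ramp: e_ss = 1/K_v = 0.00905.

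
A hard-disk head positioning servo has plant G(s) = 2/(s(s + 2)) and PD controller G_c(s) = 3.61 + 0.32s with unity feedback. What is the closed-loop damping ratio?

Forward path: (3.61 + 0.32s)·2/(s(s+2)). The closed-loop characteristic equation is s² + (2 + 2·0.32)s + 2·3.61 = 0.
That is s² + 2.64s + 7.22 = 0, so ω_n = 2.687 rad/s and ζ = 2.64/(2·2.687) = 0.4913.

ζ = 0.491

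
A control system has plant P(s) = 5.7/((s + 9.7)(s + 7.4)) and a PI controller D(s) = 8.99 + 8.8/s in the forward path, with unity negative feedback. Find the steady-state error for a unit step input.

The open loop D(s)P(s) has a pole at the origin (type 1), so the static position error constant is infinite and e_ss = 1/(1+∞) = 0.

0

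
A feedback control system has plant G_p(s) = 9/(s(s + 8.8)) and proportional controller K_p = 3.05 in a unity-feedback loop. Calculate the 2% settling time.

T_s ≈ 0.909 s

The closed-loop denominator s² + 8.8s + 27.45 gives ω_n = √27.45 = 5.239 and ζ = 8.8/(2ω_n) = 0.8398.
2% settling time T_s ≈ 4/(ζω_n) = 4/4.4 = 0.909 s.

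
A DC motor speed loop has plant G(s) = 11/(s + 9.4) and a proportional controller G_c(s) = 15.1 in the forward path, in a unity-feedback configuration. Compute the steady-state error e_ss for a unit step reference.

0.0536

The loop is type 0. Static position error constant K_pos = G_c(0)·G(0) = 15.1·1.17 = 17.67.
Steady-state error to a unit step: e_ss = 1/(1+K_pos) = 1/18.67 = 0.0536.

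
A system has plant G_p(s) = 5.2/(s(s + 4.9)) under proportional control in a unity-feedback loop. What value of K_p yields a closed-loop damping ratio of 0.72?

K_p = 2.23

Closed-loop characteristic equation: s² + 4.9s + K_p·5.2 = 0.
So ω_n = √(5.2K_p) and 2ζω_n = 4.9, giving ζ = 4.9/(2√(5.2K_p)).
Setting ζ = 0.72: √(5.2K_p) = 4.9/(2·0.72) = 3.403, so K_p = 11.58/5.2 = 2.23.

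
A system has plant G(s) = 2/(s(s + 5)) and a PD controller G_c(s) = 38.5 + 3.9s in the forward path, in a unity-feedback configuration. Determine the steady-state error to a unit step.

The open loop G_c(s)G(s) has a pole at the origin (type 1), so the static position error constant is infinite and e_ss = 1/(1+∞) = 0.

0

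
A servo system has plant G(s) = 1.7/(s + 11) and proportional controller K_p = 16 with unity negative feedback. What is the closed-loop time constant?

Closed-loop transfer function: T(s) = K_p·G(s)/(1 + K_p·G(s)) = 27.2/(s + 11 + 27.2) = 27.2/(s + 38.2).
Time constant τ = 1/38.2 = 0.0262 s.

τ = 0.0262 s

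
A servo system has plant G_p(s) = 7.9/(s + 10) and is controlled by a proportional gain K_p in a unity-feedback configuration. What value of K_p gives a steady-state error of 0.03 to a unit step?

K_p = 40.9

Steady-state error for a unit step on this type-0 loop is 1/(1 + K_p·G_p(0)).
G_p(0) = 0.79. Require 1/(1 + K_p·0.79) = 0.03, so 1 + 0.79·K_p = 33.33.
K_p = (33.33 − 1)/0.79 = 40.9.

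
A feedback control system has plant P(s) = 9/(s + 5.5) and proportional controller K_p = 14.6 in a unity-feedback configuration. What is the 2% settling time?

T_s ≈ 0.0292 s

Closed-loop transfer function: T(s) = K_p·P(s)/(1 + K_p·P(s)) = 131.4/(s + 5.5 + 131.4) = 131.4/(s + 136.9).
Time constant τ = 1/136.9 = 0.007305 s, so the 2% settling time is about 4τ = 0.0292 s.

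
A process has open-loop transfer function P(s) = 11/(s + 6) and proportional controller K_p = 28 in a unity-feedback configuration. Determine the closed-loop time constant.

Closed-loop transfer function: T(s) = K_p·P(s)/(1 + K_p·P(s)) = 308/(s + 6 + 308) = 308/(s + 314).
Time constant τ = 1/314 = 0.00318 s.

τ = 0.00318 s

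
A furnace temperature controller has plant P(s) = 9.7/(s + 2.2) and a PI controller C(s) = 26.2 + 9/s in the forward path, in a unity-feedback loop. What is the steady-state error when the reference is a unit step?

0

The open loop C(s)P(s) has a pole at the origin (type 1), so the static position error constant is infinite and e_ss = 1/(1+∞) = 0.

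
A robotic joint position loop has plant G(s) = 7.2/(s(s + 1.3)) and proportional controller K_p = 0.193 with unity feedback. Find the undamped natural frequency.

With unity feedback the closed-loop characteristic equation is s² + 1.3s + 0.193·7.2 = s² + 1.3s + 1.39 = 0.
So ω_n² = 1.39 ⇒ ω_n = 1.179 rad/s, and ζ = 1.3/(2ω_n) = 0.551.

ω_n = 1.18 rad/s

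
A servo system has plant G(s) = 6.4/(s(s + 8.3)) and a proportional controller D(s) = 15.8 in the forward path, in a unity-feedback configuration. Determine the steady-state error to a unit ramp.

0.0821

The loop has one pole at the origin (type 1). Velocity error constant K_v = lim_{s→0} s·D(s)G(s) = 15.8·6.4/8.3 = 12.18.
Steady-state error to a unit ramp: e_ss = 1/K_v = 0.0821.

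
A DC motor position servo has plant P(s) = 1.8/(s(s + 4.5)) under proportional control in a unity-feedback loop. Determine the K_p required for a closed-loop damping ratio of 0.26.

K_p = 41.6

Closed-loop characteristic equation: s² + 4.5s + K_p·1.8 = 0.
So ω_n = √(1.8K_p) and 2ζω_n = 4.5, giving ζ = 4.5/(2√(1.8K_p)).
Setting ζ = 0.26: √(1.8K_p) = 4.5/(2·0.26) = 8.654, so K_p = 74.89/1.8 = 41.6.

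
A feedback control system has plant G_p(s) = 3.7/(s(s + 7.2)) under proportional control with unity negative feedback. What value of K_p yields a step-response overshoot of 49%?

From %OS = 100·exp(−πζ/√(1−ζ²)) = 49%, ζ = −ln(0.49)/√(π²+ln²(0.49)) = 0.2214.
Characteristic equation s² + 7.2s + 3.7K_p = 0 gives ζ = 7.2/(2√(3.7K_p)).
Setting ζ = 0.2214: √(3.7K_p) = 7.2/(2·0.2214) = 16.26, so K_p = 264.3/3.7 = 71.4.

K_p = 71.4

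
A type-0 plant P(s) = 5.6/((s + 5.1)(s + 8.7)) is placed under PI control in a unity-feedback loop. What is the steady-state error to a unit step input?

The PI controller's integrator makes the forward path type 1, so e_ss to a step is zero.

0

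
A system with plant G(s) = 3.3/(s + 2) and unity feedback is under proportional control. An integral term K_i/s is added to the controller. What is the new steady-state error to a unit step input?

0

Adding integral action puts a pole at s = 0 in the forward path, raising the system type to 1; a type-1 loop has zero steady-state error to a step.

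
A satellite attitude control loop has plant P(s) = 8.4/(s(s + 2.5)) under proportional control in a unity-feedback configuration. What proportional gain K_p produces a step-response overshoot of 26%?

From %OS = 100·exp(−πζ/√(1−ζ²)) = 26%, ζ = −ln(0.26)/√(π²+ln²(0.26)) = 0.3941.
Characteristic equation s² + 2.5s + 8.4K_p = 0 gives ζ = 2.5/(2√(8.4K_p)).
Setting ζ = 0.3941: √(8.4K_p) = 2.5/(2·0.3941) = 3.172, so K_p = 10.06/8.4 = 1.2.

K_p = 1.2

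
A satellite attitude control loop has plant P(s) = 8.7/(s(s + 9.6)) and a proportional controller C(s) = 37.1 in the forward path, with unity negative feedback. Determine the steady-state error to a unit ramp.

The loop has one pole at the origin (type 1). Velocity error constant K_v = lim_{s→0} s·C(s)P(s) = 37.1·8.7/9.6 = 33.62.
Steady-state error to a unit ramp: e_ss = 1/K_v = 0.0297.

0.0297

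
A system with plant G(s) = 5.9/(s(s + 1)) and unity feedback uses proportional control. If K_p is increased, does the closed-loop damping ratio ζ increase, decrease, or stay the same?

ζ = 1/(2√(5.9K_p)); increasing K_p raises the denominator, so ζ falls.

decrease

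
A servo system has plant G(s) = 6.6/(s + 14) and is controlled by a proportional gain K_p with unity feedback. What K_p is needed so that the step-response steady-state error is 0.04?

K_p = 50.9

Steady-state error for a unit step on this type-0 loop is 1/(1 + K_p·G(0)).
G(0) = 0.4714. Require 1/(1 + K_p·0.4714) = 0.04, so 1 + 0.4714·K_p = 25.
K_p = (25 − 1)/0.4714 = 50.9.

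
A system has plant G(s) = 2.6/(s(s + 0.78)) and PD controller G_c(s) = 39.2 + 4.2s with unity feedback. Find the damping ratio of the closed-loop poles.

ζ = 0.579

Forward path: (39.2 + 4.2s)·2.6/(s(s+0.78)). The closed-loop characteristic equation is s² + (0.78 + 2.6·4.2)s + 2.6·39.2 = 0.
That is s² + 11.7s + 101.9 = 0, so ω_n = 10.1 rad/s and ζ = 11.7/(2·10.1) = 0.5795.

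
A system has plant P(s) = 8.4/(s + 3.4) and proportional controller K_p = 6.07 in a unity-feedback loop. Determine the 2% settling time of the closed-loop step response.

Closed-loop transfer function: T(s) = K_p·P(s)/(1 + K_p·P(s)) = 50.99/(s + 3.4 + 50.99) = 50.99/(s + 54.39).
Time constant τ = 1/54.39 = 0.01839 s, so the 2% settling time is about 4τ = 0.0735 s.

T_s ≈ 0.0735 s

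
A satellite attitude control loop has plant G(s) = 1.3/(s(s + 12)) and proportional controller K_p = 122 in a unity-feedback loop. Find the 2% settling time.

T_s ≈ 0.667 s

From 1 + K_pG(s) = 0: s² + 12s + 158.6 = 0 ⇒ ω_n = 12.59, ζ = 0.4764.
2% settling time T_s ≈ 4/(ζω_n) = 4/6 = 0.667 s.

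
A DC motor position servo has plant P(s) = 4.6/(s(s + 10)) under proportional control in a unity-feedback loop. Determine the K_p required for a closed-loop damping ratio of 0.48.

K_p = 23.6

Closed-loop characteristic equation: s² + 10s + K_p·4.6 = 0.
So ω_n = √(4.6K_p) and 2ζω_n = 10, giving ζ = 10/(2√(4.6K_p)).
Setting ζ = 0.48: √(4.6K_p) = 10/(2·0.48) = 10.42, so K_p = 108.5/4.6 = 23.6.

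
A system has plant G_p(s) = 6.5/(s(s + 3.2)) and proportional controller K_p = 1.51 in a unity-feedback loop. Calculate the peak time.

Closed-loop characteristic equation: s² + 3.2s + 9.815 = 0, so ω_n = 3.133 rad/s and ζ = 3.2/(2·3.133) = 0.5107.
Damped frequency ω_d = ω_n√(1−ζ²) = 2.694 rad/s, so peak time T_p = π/ω_d = 1.17 s.

T_p = 1.17 s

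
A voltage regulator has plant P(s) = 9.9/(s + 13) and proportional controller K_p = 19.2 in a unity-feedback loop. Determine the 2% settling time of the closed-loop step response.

Closed-loop transfer function: T(s) = K_p·P(s)/(1 + K_p·P(s)) = 190.1/(s + 13 + 190.1) = 190.1/(s + 203.1).
Time constant τ = 1/203.1 = 0.004924 s, so the 2% settling time is about 4τ = 0.0197 s.

T_s ≈ 0.0197 s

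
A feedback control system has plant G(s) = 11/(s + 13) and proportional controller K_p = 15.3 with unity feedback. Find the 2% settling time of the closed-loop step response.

Closed-loop transfer function: T(s) = K_p·G(s)/(1 + K_p·G(s)) = 168.3/(s + 13 + 168.3) = 168.3/(s + 181.3).
Time constant τ = 1/181.3 = 0.005516 s, so the 2% settling time is about 4τ = 0.0221 s.

T_s ≈ 0.0221 s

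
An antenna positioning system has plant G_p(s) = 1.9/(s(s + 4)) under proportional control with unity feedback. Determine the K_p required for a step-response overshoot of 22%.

From %OS = 100·exp(−πζ/√(1−ζ²)) = 22%, ζ = −ln(0.22)/√(π²+ln²(0.22)) = 0.4342.
Characteristic equation s² + 4s + 1.9K_p = 0 gives ζ = 4/(2√(1.9K_p)).
Setting ζ = 0.4342: √(1.9K_p) = 4/(2·0.4342) = 4.607, so K_p = 21.22/1.9 = 11.2.

K_p = 11.2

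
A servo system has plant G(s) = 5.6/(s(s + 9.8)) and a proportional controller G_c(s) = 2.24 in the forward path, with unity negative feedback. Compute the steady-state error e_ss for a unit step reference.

The open loop G_c(s)G(s) has a pole at the origin (type 1), so the static position error constant is infinite and e_ss = 1/(1+∞) = 0.

0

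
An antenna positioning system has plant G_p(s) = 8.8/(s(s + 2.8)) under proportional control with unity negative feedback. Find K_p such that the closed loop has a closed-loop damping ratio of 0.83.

Closed-loop characteristic equation: s² + 2.8s + K_p·8.8 = 0.
So ω_n = √(8.8K_p) and 2ζω_n = 2.8, giving ζ = 2.8/(2√(8.8K_p)).
Setting ζ = 0.83: √(8.8K_p) = 2.8/(2·0.83) = 1.687, so K_p = 2.845/8.8 = 0.323.

K_p = 0.323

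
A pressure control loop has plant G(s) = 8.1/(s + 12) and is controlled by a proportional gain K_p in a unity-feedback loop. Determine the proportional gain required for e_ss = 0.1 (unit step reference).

K_p = 13.3

Steady-state error for a unit step on this type-0 loop is 1/(1 + K_p·G(0)).
G(0) = 0.675. Require 1/(1 + K_p·0.675) = 0.1, so 1 + 0.675·K_p = 10.
K_p = (10 − 1)/0.675 = 13.3.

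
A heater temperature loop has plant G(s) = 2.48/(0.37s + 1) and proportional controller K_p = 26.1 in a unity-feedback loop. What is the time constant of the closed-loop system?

τ = 0.00563 s

Closed loop: T(s) = K_p·G/(1+K_p·G) = 64.73/(0.37s + 1 + 64.73), with pole at s = −(1 + 64.73)/0.37 = −177.6.
Closed-loop time constant τ = 1/177.6 = 0.00563 s.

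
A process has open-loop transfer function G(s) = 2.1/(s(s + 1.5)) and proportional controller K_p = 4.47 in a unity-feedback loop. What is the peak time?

T_p = 1.06 s

The closed-loop denominator s² + 1.5s + 9.387 gives ω_n = √9.387 = 3.064 and ζ = 1.5/(2ω_n) = 0.2448.
Damped frequency ω_d = ω_n√(1−ζ²) = 2.971 rad/s, so peak time T_p = π/ω_d = 1.06 s.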